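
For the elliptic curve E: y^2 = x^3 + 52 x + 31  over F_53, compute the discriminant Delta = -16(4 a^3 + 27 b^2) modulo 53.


4 a^3 + 27 b^2 = 4*52^3 + 27*31^2 = 562432 + 25947 = 588379
Delta = -16 * (588379) = -9414064
Delta mod 53 = 8

Delta = 8 (mod 53)


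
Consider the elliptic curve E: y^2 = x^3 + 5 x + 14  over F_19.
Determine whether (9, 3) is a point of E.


Check whether y^2 = x^3 + 5 x + 14 (mod 19) for (x, y) = (9, 3).
LHS: y^2 = 3^2 mod 19 = 9
RHS: x^3 + 5 x + 14 = 9^3 + 5*9 + 14 mod 19 = 9
LHS = RHS

Yes, on the curve


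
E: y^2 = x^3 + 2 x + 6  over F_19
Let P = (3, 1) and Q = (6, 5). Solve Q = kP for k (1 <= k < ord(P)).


Enumerate multiples of P until we hit Q = (6, 5):
  1P = (3, 1)
  2P = (0, 14)
  3P = (1, 3)
  4P = (16, 12)
  5P = (6, 14)
  6P = (14, 2)
  7P = (13, 5)
  8P = (10, 0)
  9P = (13, 14)
  10P = (14, 17)
  11P = (6, 5)
Match found at i = 11.

k = 11


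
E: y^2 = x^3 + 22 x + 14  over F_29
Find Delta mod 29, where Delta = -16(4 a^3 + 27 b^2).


4 a^3 + 27 b^2 = 4*22^3 + 27*14^2 = 42592 + 5292 = 47884
Delta = -16 * (47884) = -766144
Delta mod 29 = 7

Delta = 7 (mod 29)


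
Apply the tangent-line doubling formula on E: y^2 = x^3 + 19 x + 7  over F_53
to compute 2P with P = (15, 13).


Doubling: s = (3 x1^2 + a) / (2 y1)
s = (3*15^2 + 19) / (2*13) mod 53 = 43
x3 = s^2 - 2 x1 mod 53 = 43^2 - 2*15 = 17
y3 = s (x1 - x3) - y1 mod 53 = 43 * (15 - 17) - 13 = 7

2P = (17, 7)


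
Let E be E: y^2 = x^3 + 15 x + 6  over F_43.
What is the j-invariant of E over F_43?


Delta = -16(4 a^3 + 27 b^2) mod 43 = 3
-1728 * (4 a)^3 = -1728 * (4*15)^3 mod 43 = 41
j = 41 * 3^(-1) mod 43 = 28

j = 28 (mod 43)


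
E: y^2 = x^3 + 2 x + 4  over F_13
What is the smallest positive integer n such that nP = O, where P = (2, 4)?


Compute successive multiples of P until we hit O:
  1P = (2, 4)
  2P = (8, 5)
  3P = (7, 6)
  4P = (0, 2)
  5P = (12, 12)
  6P = (9, 6)
  7P = (5, 10)
  8P = (10, 6)
  ... (continuing to 17P)
  17P = O

ord(P) = 17


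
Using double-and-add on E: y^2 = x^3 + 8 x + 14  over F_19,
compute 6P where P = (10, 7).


k = 6 = 110_2 (binary, LSB first: 011)
Double-and-add from P = (10, 7):
  bit 0 = 0: acc unchanged = O
  bit 1 = 1: acc = O + (8, 18) = (8, 18)
  bit 2 = 1: acc = (8, 18) + (9, 6) = (13, 4)

6P = (13, 4)


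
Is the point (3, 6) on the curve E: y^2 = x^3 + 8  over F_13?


Check whether y^2 = x^3 + 0 x + 8 (mod 13) for (x, y) = (3, 6).
LHS: y^2 = 6^2 mod 13 = 10
RHS: x^3 + 0 x + 8 = 3^3 + 0*3 + 8 mod 13 = 9
LHS != RHS

No, not on the curve


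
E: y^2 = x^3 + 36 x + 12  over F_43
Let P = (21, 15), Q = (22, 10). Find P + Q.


P != Q, so use the chord formula.
s = (y2 - y1) / (x2 - x1) = (38) / (1) mod 43 = 38
x3 = s^2 - x1 - x2 mod 43 = 38^2 - 21 - 22 = 25
y3 = s (x1 - x3) - y1 mod 43 = 38 * (21 - 25) - 15 = 5

P + Q = (25, 5)


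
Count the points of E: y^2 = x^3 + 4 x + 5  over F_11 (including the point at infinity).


For each x in F_11, count y with y^2 = x^3 + 4 x + 5 mod 11:
  x = 0: RHS = 5, y in [4, 7]  -> 2 point(s)
  x = 3: RHS = 0, y in [0]  -> 1 point(s)
  x = 6: RHS = 3, y in [5, 6]  -> 2 point(s)
  x = 9: RHS = 0, y in [0]  -> 1 point(s)
  x = 10: RHS = 0, y in [0]  -> 1 point(s)
Affine points: 7. Add the point at infinity: total = 8.

#E(F_11) = 8


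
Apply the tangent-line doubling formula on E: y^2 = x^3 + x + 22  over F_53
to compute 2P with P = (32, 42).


Doubling: s = (3 x1^2 + a) / (2 y1)
s = (3*32^2 + 1) / (2*42) mod 53 = 41
x3 = s^2 - 2 x1 mod 53 = 41^2 - 2*32 = 27
y3 = s (x1 - x3) - y1 mod 53 = 41 * (32 - 27) - 42 = 4

2P = (27, 4)


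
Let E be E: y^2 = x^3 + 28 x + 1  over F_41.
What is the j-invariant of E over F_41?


Delta = -16(4 a^3 + 27 b^2) mod 41 = 38
-1728 * (4 a)^3 = -1728 * (4*28)^3 mod 41 = 32
j = 32 * 38^(-1) mod 41 = 3

j = 3 (mod 41)


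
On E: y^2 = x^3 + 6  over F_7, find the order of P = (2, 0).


Compute successive multiples of P until we hit O:
  1P = (2, 0)
  2P = O

ord(P) = 2


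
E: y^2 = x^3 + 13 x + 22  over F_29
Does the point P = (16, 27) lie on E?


Check whether y^2 = x^3 + 13 x + 22 (mod 29) for (x, y) = (16, 27).
LHS: y^2 = 27^2 mod 29 = 4
RHS: x^3 + 13 x + 22 = 16^3 + 13*16 + 22 mod 29 = 5
LHS != RHS

No, not on the curve


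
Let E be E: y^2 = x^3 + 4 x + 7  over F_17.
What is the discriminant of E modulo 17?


4 a^3 + 27 b^2 = 4*4^3 + 27*7^2 = 256 + 1323 = 1579
Delta = -16 * (1579) = -25264
Delta mod 17 = 15

Delta = 15 (mod 17)


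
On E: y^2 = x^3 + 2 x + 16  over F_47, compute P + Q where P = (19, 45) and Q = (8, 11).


P != Q, so use the chord formula.
s = (y2 - y1) / (x2 - x1) = (13) / (36) mod 47 = 33
x3 = s^2 - x1 - x2 mod 47 = 33^2 - 19 - 8 = 28
y3 = s (x1 - x3) - y1 mod 47 = 33 * (19 - 28) - 45 = 34

P + Q = (28, 34)


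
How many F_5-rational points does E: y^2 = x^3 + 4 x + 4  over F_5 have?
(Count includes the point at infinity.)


For each x in F_5, count y with y^2 = x^3 + 4 x + 4 mod 5:
  x = 0: RHS = 4, y in [2, 3]  -> 2 point(s)
  x = 1: RHS = 4, y in [2, 3]  -> 2 point(s)
  x = 2: RHS = 0, y in [0]  -> 1 point(s)
  x = 4: RHS = 4, y in [2, 3]  -> 2 point(s)
Affine points: 7. Add the point at infinity: total = 8.

#E(F_5) = 8


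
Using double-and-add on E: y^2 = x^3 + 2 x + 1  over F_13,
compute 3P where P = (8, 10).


k = 3 = 11_2 (binary, LSB first: 11)
Double-and-add from P = (8, 10):
  bit 0 = 1: acc = O + (8, 10) = (8, 10)
  bit 1 = 1: acc = (8, 10) + (1, 2) = (0, 1)

3P = (0, 1)


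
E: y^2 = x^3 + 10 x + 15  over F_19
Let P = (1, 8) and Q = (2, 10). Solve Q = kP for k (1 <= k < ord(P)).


Enumerate multiples of P until we hit Q = (2, 10):
  1P = (1, 8)
  2P = (2, 9)
  3P = (17, 14)
  4P = (5, 0)
  5P = (17, 5)
  6P = (2, 10)
Match found at i = 6.

k = 6


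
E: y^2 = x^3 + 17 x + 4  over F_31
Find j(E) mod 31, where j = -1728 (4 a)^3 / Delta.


Delta = -16(4 a^3 + 27 b^2) mod 31 = 2
-1728 * (4 a)^3 = -1728 * (4*17)^3 mod 31 = 23
j = 23 * 2^(-1) mod 31 = 27

j = 27 (mod 31)


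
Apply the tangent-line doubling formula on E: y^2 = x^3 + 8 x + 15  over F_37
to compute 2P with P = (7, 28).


Doubling: s = (3 x1^2 + a) / (2 y1)
s = (3*7^2 + 8) / (2*28) mod 37 = 14
x3 = s^2 - 2 x1 mod 37 = 14^2 - 2*7 = 34
y3 = s (x1 - x3) - y1 mod 37 = 14 * (7 - 34) - 28 = 1

2P = (34, 1)


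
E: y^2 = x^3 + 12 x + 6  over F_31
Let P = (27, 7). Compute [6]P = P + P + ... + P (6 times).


k = 6 = 110_2 (binary, LSB first: 011)
Double-and-add from P = (27, 7):
  bit 0 = 0: acc unchanged = O
  bit 1 = 1: acc = O + (27, 24) = (27, 24)
  bit 2 = 1: acc = (27, 24) + (27, 7) = O

6P = O


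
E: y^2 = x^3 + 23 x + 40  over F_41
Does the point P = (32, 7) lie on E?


Check whether y^2 = x^3 + 23 x + 40 (mod 41) for (x, y) = (32, 7).
LHS: y^2 = 7^2 mod 41 = 8
RHS: x^3 + 23 x + 40 = 32^3 + 23*32 + 40 mod 41 = 6
LHS != RHS

No, not on the curve


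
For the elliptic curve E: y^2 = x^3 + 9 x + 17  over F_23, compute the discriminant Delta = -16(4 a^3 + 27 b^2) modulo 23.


4 a^3 + 27 b^2 = 4*9^3 + 27*17^2 = 2916 + 7803 = 10719
Delta = -16 * (10719) = -171504
Delta mod 23 = 7

Delta = 7 (mod 23)


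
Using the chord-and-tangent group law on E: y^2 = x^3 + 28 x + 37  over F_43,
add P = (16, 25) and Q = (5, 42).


P != Q, so use the chord formula.
s = (y2 - y1) / (x2 - x1) = (17) / (32) mod 43 = 18
x3 = s^2 - x1 - x2 mod 43 = 18^2 - 16 - 5 = 2
y3 = s (x1 - x3) - y1 mod 43 = 18 * (16 - 2) - 25 = 12

P + Q = (2, 12)


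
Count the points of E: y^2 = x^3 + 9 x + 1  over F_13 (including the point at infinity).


For each x in F_13, count y with y^2 = x^3 + 9 x + 1 mod 13:
  x = 0: RHS = 1, y in [1, 12]  -> 2 point(s)
  x = 2: RHS = 1, y in [1, 12]  -> 2 point(s)
  x = 3: RHS = 3, y in [4, 9]  -> 2 point(s)
  x = 4: RHS = 10, y in [6, 7]  -> 2 point(s)
  x = 7: RHS = 4, y in [2, 11]  -> 2 point(s)
  x = 8: RHS = 0, y in [0]  -> 1 point(s)
  x = 10: RHS = 12, y in [5, 8]  -> 2 point(s)
  x = 11: RHS = 1, y in [1, 12]  -> 2 point(s)
  x = 12: RHS = 4, y in [2, 11]  -> 2 point(s)
Affine points: 17. Add the point at infinity: total = 18.

#E(F_13) = 18


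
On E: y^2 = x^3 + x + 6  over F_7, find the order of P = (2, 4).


Compute successive multiples of P until we hit O:
  1P = (2, 4)
  2P = (4, 5)
  3P = (3, 6)
  4P = (6, 2)
  5P = (1, 6)
  6P = (1, 1)
  7P = (6, 5)
  8P = (3, 1)
  ... (continuing to 11P)
  11P = O

ord(P) = 11


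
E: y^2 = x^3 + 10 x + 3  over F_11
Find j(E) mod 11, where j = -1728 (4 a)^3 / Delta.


Delta = -16(4 a^3 + 27 b^2) mod 11 = 4
-1728 * (4 a)^3 = -1728 * (4*10)^3 mod 11 = 9
j = 9 * 4^(-1) mod 11 = 5

j = 5 (mod 11)


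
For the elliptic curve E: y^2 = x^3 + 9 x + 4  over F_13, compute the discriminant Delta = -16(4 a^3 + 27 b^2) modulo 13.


4 a^3 + 27 b^2 = 4*9^3 + 27*4^2 = 2916 + 432 = 3348
Delta = -16 * (3348) = -53568
Delta mod 13 = 5

Delta = 5 (mod 13)


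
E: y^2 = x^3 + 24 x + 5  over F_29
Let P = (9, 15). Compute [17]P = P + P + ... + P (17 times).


k = 17 = 10001_2 (binary, LSB first: 10001)
Double-and-add from P = (9, 15):
  bit 0 = 1: acc = O + (9, 15) = (9, 15)
  bit 1 = 0: acc unchanged = (9, 15)
  bit 2 = 0: acc unchanged = (9, 15)
  bit 3 = 0: acc unchanged = (9, 15)
  bit 4 = 1: acc = (9, 15) + (8, 10) = (8, 19)

17P = (8, 19)


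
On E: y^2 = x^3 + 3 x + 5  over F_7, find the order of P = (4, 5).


Compute successive multiples of P until we hit O:
  1P = (4, 5)
  2P = (1, 4)
  3P = (6, 6)
  4P = (6, 1)
  5P = (1, 3)
  6P = (4, 2)
  7P = O

ord(P) = 7


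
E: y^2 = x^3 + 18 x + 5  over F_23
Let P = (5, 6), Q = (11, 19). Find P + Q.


P != Q, so use the chord formula.
s = (y2 - y1) / (x2 - x1) = (13) / (6) mod 23 = 6
x3 = s^2 - x1 - x2 mod 23 = 6^2 - 5 - 11 = 20
y3 = s (x1 - x3) - y1 mod 23 = 6 * (5 - 20) - 6 = 19

P + Q = (20, 19)


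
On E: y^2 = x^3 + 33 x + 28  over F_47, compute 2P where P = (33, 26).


Doubling: s = (3 x1^2 + a) / (2 y1)
s = (3*33^2 + 33) / (2*26) mod 47 = 2
x3 = s^2 - 2 x1 mod 47 = 2^2 - 2*33 = 32
y3 = s (x1 - x3) - y1 mod 47 = 2 * (33 - 32) - 26 = 23

2P = (32, 23)


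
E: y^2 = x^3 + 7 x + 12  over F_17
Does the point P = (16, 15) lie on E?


Check whether y^2 = x^3 + 7 x + 12 (mod 17) for (x, y) = (16, 15).
LHS: y^2 = 15^2 mod 17 = 4
RHS: x^3 + 7 x + 12 = 16^3 + 7*16 + 12 mod 17 = 4
LHS = RHS

Yes, on the curve


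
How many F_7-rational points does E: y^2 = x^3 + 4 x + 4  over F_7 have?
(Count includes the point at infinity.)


For each x in F_7, count y with y^2 = x^3 + 4 x + 4 mod 7:
  x = 0: RHS = 4, y in [2, 5]  -> 2 point(s)
  x = 1: RHS = 2, y in [3, 4]  -> 2 point(s)
  x = 3: RHS = 1, y in [1, 6]  -> 2 point(s)
  x = 4: RHS = 0, y in [0]  -> 1 point(s)
  x = 5: RHS = 2, y in [3, 4]  -> 2 point(s)
Affine points: 9. Add the point at infinity: total = 10.

#E(F_7) = 10


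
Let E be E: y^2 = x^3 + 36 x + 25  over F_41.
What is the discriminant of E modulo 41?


4 a^3 + 27 b^2 = 4*36^3 + 27*25^2 = 186624 + 16875 = 203499
Delta = -16 * (203499) = -3255984
Delta mod 41 = 31

Delta = 31 (mod 41)


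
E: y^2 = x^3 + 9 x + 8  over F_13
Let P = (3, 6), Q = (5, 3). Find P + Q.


P != Q, so use the chord formula.
s = (y2 - y1) / (x2 - x1) = (10) / (2) mod 13 = 5
x3 = s^2 - x1 - x2 mod 13 = 5^2 - 3 - 5 = 4
y3 = s (x1 - x3) - y1 mod 13 = 5 * (3 - 4) - 6 = 2

P + Q = (4, 2)


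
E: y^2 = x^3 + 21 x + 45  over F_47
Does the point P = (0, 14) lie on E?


Check whether y^2 = x^3 + 21 x + 45 (mod 47) for (x, y) = (0, 14).
LHS: y^2 = 14^2 mod 47 = 8
RHS: x^3 + 21 x + 45 = 0^3 + 21*0 + 45 mod 47 = 45
LHS != RHS

No, not on the curve


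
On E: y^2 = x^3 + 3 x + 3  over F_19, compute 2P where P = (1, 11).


Doubling: s = (3 x1^2 + a) / (2 y1)
s = (3*1^2 + 3) / (2*11) mod 19 = 2
x3 = s^2 - 2 x1 mod 19 = 2^2 - 2*1 = 2
y3 = s (x1 - x3) - y1 mod 19 = 2 * (1 - 2) - 11 = 6

2P = (2, 6)


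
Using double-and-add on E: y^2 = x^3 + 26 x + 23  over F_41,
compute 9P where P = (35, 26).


k = 9 = 1001_2 (binary, LSB first: 1001)
Double-and-add from P = (35, 26):
  bit 0 = 1: acc = O + (35, 26) = (35, 26)
  bit 1 = 0: acc unchanged = (35, 26)
  bit 2 = 0: acc unchanged = (35, 26)
  bit 3 = 1: acc = (35, 26) + (1, 3) = (25, 29)

9P = (25, 29)


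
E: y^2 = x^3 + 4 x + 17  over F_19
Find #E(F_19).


For each x in F_19, count y with y^2 = x^3 + 4 x + 17 mod 19:
  x = 0: RHS = 17, y in [6, 13]  -> 2 point(s)
  x = 11: RHS = 5, y in [9, 10]  -> 2 point(s)
  x = 12: RHS = 7, y in [8, 11]  -> 2 point(s)
  x = 13: RHS = 5, y in [9, 10]  -> 2 point(s)
  x = 14: RHS = 5, y in [9, 10]  -> 2 point(s)
  x = 16: RHS = 16, y in [4, 15]  -> 2 point(s)
  x = 17: RHS = 1, y in [1, 18]  -> 2 point(s)
Affine points: 14. Add the point at infinity: total = 15.

#E(F_19) = 15


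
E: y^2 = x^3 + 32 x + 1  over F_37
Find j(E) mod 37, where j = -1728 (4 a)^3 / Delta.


Delta = -16(4 a^3 + 27 b^2) mod 37 = 20
-1728 * (4 a)^3 = -1728 * (4*32)^3 mod 37 = 23
j = 23 * 20^(-1) mod 37 = 3

j = 3 (mod 37)


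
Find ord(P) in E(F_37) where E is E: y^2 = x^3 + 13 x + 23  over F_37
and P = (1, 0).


Compute successive multiples of P until we hit O:
  1P = (1, 0)
  2P = O

ord(P) = 2


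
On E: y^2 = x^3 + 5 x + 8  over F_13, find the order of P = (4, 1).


Compute successive multiples of P until we hit O:
  1P = (4, 1)
  2P = (2, 0)
  3P = (4, 12)
  4P = O

ord(P) = 4


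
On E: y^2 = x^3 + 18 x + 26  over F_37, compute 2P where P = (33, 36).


k = 2 = 10_2 (binary, LSB first: 01)
Double-and-add from P = (33, 36):
  bit 0 = 0: acc unchanged = O
  bit 1 = 1: acc = O + (24, 0) = (24, 0)

2P = (24, 0)


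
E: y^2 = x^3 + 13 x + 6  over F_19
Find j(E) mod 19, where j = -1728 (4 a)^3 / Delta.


Delta = -16(4 a^3 + 27 b^2) mod 19 = 1
-1728 * (4 a)^3 = -1728 * (4*13)^3 mod 19 = 8
j = 8 * 1^(-1) mod 19 = 8

j = 8 (mod 19)


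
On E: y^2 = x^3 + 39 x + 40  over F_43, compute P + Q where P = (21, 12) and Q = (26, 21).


P != Q, so use the chord formula.
s = (y2 - y1) / (x2 - x1) = (9) / (5) mod 43 = 19
x3 = s^2 - x1 - x2 mod 43 = 19^2 - 21 - 26 = 13
y3 = s (x1 - x3) - y1 mod 43 = 19 * (21 - 13) - 12 = 11

P + Q = (13, 11)


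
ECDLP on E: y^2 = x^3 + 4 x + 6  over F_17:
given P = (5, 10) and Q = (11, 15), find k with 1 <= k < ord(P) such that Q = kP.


Enumerate multiples of P until we hit Q = (11, 15):
  1P = (5, 10)
  2P = (11, 2)
  3P = (16, 16)
  4P = (14, 16)
  5P = (6, 12)
  6P = (10, 14)
  7P = (4, 1)
  8P = (4, 16)
  9P = (10, 3)
  10P = (6, 5)
  11P = (14, 1)
  12P = (16, 1)
  13P = (11, 15)
Match found at i = 13.

k = 13


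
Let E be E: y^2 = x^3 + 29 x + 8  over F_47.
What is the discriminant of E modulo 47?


4 a^3 + 27 b^2 = 4*29^3 + 27*8^2 = 97556 + 1728 = 99284
Delta = -16 * (99284) = -1588544
Delta mod 47 = 9

Delta = 9 (mod 47)


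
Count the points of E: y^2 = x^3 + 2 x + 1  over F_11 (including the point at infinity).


For each x in F_11, count y with y^2 = x^3 + 2 x + 1 mod 11:
  x = 0: RHS = 1, y in [1, 10]  -> 2 point(s)
  x = 1: RHS = 4, y in [2, 9]  -> 2 point(s)
  x = 3: RHS = 1, y in [1, 10]  -> 2 point(s)
  x = 5: RHS = 4, y in [2, 9]  -> 2 point(s)
  x = 6: RHS = 9, y in [3, 8]  -> 2 point(s)
  x = 8: RHS = 1, y in [1, 10]  -> 2 point(s)
  x = 9: RHS = 0, y in [0]  -> 1 point(s)
  x = 10: RHS = 9, y in [3, 8]  -> 2 point(s)
Affine points: 15. Add the point at infinity: total = 16.

#E(F_11) = 16


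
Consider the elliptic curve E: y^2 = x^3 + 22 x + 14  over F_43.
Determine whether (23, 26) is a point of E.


Check whether y^2 = x^3 + 22 x + 14 (mod 43) for (x, y) = (23, 26).
LHS: y^2 = 26^2 mod 43 = 31
RHS: x^3 + 22 x + 14 = 23^3 + 22*23 + 14 mod 43 = 2
LHS != RHS

No, not on the curve


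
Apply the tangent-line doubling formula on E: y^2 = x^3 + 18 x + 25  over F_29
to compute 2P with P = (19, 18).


Doubling: s = (3 x1^2 + a) / (2 y1)
s = (3*19^2 + 18) / (2*18) mod 29 = 4
x3 = s^2 - 2 x1 mod 29 = 4^2 - 2*19 = 7
y3 = s (x1 - x3) - y1 mod 29 = 4 * (19 - 7) - 18 = 1

2P = (7, 1)


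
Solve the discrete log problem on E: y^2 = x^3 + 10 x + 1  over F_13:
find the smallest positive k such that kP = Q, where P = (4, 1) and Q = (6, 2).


Enumerate multiples of P until we hit Q = (6, 2):
  1P = (4, 1)
  2P = (1, 8)
  3P = (12, 9)
  4P = (11, 5)
  5P = (10, 3)
  6P = (2, 4)
  7P = (6, 2)
Match found at i = 7.

k = 7


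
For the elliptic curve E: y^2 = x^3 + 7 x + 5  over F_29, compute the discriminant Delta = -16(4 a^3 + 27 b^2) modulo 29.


4 a^3 + 27 b^2 = 4*7^3 + 27*5^2 = 1372 + 675 = 2047
Delta = -16 * (2047) = -32752
Delta mod 29 = 18

Delta = 18 (mod 29)


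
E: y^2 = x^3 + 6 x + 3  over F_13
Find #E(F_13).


For each x in F_13, count y with y^2 = x^3 + 6 x + 3 mod 13:
  x = 0: RHS = 3, y in [4, 9]  -> 2 point(s)
  x = 1: RHS = 10, y in [6, 7]  -> 2 point(s)
  x = 2: RHS = 10, y in [6, 7]  -> 2 point(s)
  x = 3: RHS = 9, y in [3, 10]  -> 2 point(s)
  x = 4: RHS = 0, y in [0]  -> 1 point(s)
  x = 8: RHS = 4, y in [2, 11]  -> 2 point(s)
  x = 10: RHS = 10, y in [6, 7]  -> 2 point(s)
  x = 11: RHS = 9, y in [3, 10]  -> 2 point(s)
  x = 12: RHS = 9, y in [3, 10]  -> 2 point(s)
Affine points: 17. Add the point at infinity: total = 18.

#E(F_13) = 18


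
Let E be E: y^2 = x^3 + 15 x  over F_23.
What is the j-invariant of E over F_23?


Delta = -16(4 a^3 + 27 b^2) mod 23 = 16
-1728 * (4 a)^3 = -1728 * (4*15)^3 mod 23 = 2
j = 2 * 16^(-1) mod 23 = 3

j = 3 (mod 23)


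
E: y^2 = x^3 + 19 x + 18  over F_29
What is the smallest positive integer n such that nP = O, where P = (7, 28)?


Compute successive multiples of P until we hit O:
  1P = (7, 28)
  2P = (2, 21)
  3P = (15, 13)
  4P = (1, 26)
  5P = (5, 21)
  6P = (22, 21)
  7P = (22, 8)
  8P = (5, 8)
  ... (continuing to 13P)
  13P = O

ord(P) = 13


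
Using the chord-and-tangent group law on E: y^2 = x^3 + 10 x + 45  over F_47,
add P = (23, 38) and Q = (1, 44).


P != Q, so use the chord formula.
s = (y2 - y1) / (x2 - x1) = (6) / (25) mod 47 = 4
x3 = s^2 - x1 - x2 mod 47 = 4^2 - 23 - 1 = 39
y3 = s (x1 - x3) - y1 mod 47 = 4 * (23 - 39) - 38 = 39

P + Q = (39, 39)


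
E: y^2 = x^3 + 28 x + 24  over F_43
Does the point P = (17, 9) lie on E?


Check whether y^2 = x^3 + 28 x + 24 (mod 43) for (x, y) = (17, 9).
LHS: y^2 = 9^2 mod 43 = 38
RHS: x^3 + 28 x + 24 = 17^3 + 28*17 + 24 mod 43 = 38
LHS = RHS

Yes, on the curve


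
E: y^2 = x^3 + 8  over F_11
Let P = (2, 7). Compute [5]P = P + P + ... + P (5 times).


k = 5 = 101_2 (binary, LSB first: 101)
Double-and-add from P = (2, 7):
  bit 0 = 1: acc = O + (2, 7) = (2, 7)
  bit 1 = 0: acc unchanged = (2, 7)
  bit 2 = 1: acc = (2, 7) + (1, 3) = (2, 4)

5P = (2, 4)


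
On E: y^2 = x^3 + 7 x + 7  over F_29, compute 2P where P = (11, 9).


Doubling: s = (3 x1^2 + a) / (2 y1)
s = (3*11^2 + 7) / (2*9) mod 29 = 27
x3 = s^2 - 2 x1 mod 29 = 27^2 - 2*11 = 11
y3 = s (x1 - x3) - y1 mod 29 = 27 * (11 - 11) - 9 = 20

2P = (11, 20)


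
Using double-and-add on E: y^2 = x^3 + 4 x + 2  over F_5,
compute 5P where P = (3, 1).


k = 5 = 101_2 (binary, LSB first: 101)
Double-and-add from P = (3, 1):
  bit 0 = 1: acc = O + (3, 1) = (3, 1)
  bit 1 = 0: acc unchanged = (3, 1)
  bit 2 = 1: acc = (3, 1) + (3, 1) = (3, 4)

5P = (3, 4)


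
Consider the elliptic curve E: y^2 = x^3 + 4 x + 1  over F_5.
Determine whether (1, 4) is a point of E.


Check whether y^2 = x^3 + 4 x + 1 (mod 5) for (x, y) = (1, 4).
LHS: y^2 = 4^2 mod 5 = 1
RHS: x^3 + 4 x + 1 = 1^3 + 4*1 + 1 mod 5 = 1
LHS = RHS

Yes, on the curve


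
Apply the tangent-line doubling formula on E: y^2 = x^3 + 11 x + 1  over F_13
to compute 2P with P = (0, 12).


Doubling: s = (3 x1^2 + a) / (2 y1)
s = (3*0^2 + 11) / (2*12) mod 13 = 1
x3 = s^2 - 2 x1 mod 13 = 1^2 - 2*0 = 1
y3 = s (x1 - x3) - y1 mod 13 = 1 * (0 - 1) - 12 = 0

2P = (1, 0)


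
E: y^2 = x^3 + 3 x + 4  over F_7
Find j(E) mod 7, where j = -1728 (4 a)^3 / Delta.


Delta = -16(4 a^3 + 27 b^2) mod 7 = 5
-1728 * (4 a)^3 = -1728 * (4*3)^3 mod 7 = 6
j = 6 * 5^(-1) mod 7 = 4

j = 4 (mod 7)


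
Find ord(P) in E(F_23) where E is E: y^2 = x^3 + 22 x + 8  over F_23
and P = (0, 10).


Compute successive multiples of P until we hit O:
  1P = (0, 10)
  2P = (18, 7)
  3P = (21, 5)
  4P = (14, 1)
  5P = (10, 3)
  6P = (22, 10)
  7P = (1, 13)
  8P = (8, 12)
  ... (continuing to 21P)
  21P = O

ord(P) = 21


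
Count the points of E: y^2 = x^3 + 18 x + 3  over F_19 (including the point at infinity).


For each x in F_19, count y with y^2 = x^3 + 18 x + 3 mod 19:
  x = 2: RHS = 9, y in [3, 16]  -> 2 point(s)
  x = 4: RHS = 6, y in [5, 14]  -> 2 point(s)
  x = 5: RHS = 9, y in [3, 16]  -> 2 point(s)
  x = 6: RHS = 4, y in [2, 17]  -> 2 point(s)
  x = 7: RHS = 16, y in [4, 15]  -> 2 point(s)
  x = 9: RHS = 1, y in [1, 18]  -> 2 point(s)
  x = 10: RHS = 5, y in [9, 10]  -> 2 point(s)
  x = 12: RHS = 9, y in [3, 16]  -> 2 point(s)
  x = 14: RHS = 16, y in [4, 15]  -> 2 point(s)
  x = 15: RHS = 0, y in [0]  -> 1 point(s)
  x = 16: RHS = 17, y in [6, 13]  -> 2 point(s)
  x = 17: RHS = 16, y in [4, 15]  -> 2 point(s)
Affine points: 23. Add the point at infinity: total = 24.

#E(F_19) = 24


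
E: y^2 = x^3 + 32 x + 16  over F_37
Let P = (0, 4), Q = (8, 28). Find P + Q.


P != Q, so use the chord formula.
s = (y2 - y1) / (x2 - x1) = (24) / (8) mod 37 = 3
x3 = s^2 - x1 - x2 mod 37 = 3^2 - 0 - 8 = 1
y3 = s (x1 - x3) - y1 mod 37 = 3 * (0 - 1) - 4 = 30

P + Q = (1, 30)


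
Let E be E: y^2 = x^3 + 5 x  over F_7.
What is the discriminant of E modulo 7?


4 a^3 + 27 b^2 = 4*5^3 + 27*0^2 = 500 + 0 = 500
Delta = -16 * (500) = -8000
Delta mod 7 = 1

Delta = 1 (mod 7)


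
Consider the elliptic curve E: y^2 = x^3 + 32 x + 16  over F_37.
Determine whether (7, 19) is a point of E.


Check whether y^2 = x^3 + 32 x + 16 (mod 37) for (x, y) = (7, 19).
LHS: y^2 = 19^2 mod 37 = 28
RHS: x^3 + 32 x + 16 = 7^3 + 32*7 + 16 mod 37 = 28
LHS = RHS

Yes, on the curve


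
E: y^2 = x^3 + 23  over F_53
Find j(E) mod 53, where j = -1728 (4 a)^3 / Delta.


Delta = -16(4 a^3 + 27 b^2) mod 53 = 8
-1728 * (4 a)^3 = -1728 * (4*0)^3 mod 53 = 0
j = 0 * 8^(-1) mod 53 = 0

j = 0 (mod 53)


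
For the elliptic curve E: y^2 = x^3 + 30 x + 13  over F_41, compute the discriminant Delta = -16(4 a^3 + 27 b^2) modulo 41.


4 a^3 + 27 b^2 = 4*30^3 + 27*13^2 = 108000 + 4563 = 112563
Delta = -16 * (112563) = -1801008
Delta mod 41 = 40

Delta = 40 (mod 41)


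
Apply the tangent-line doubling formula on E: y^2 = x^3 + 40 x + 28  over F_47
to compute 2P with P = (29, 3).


Doubling: s = (3 x1^2 + a) / (2 y1)
s = (3*29^2 + 40) / (2*3) mod 47 = 12
x3 = s^2 - 2 x1 mod 47 = 12^2 - 2*29 = 39
y3 = s (x1 - x3) - y1 mod 47 = 12 * (29 - 39) - 3 = 18

2P = (39, 18)


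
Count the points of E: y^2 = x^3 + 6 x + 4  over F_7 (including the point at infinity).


For each x in F_7, count y with y^2 = x^3 + 6 x + 4 mod 7:
  x = 0: RHS = 4, y in [2, 5]  -> 2 point(s)
  x = 1: RHS = 4, y in [2, 5]  -> 2 point(s)
  x = 3: RHS = 0, y in [0]  -> 1 point(s)
  x = 4: RHS = 1, y in [1, 6]  -> 2 point(s)
  x = 6: RHS = 4, y in [2, 5]  -> 2 point(s)
Affine points: 9. Add the point at infinity: total = 10.

#E(F_7) = 10


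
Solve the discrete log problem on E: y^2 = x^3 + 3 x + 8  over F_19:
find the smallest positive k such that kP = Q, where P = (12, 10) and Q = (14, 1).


Enumerate multiples of P until we hit Q = (14, 1):
  1P = (12, 10)
  2P = (18, 2)
  3P = (14, 18)
  4P = (9, 2)
  5P = (3, 14)
  6P = (11, 17)
  7P = (7, 12)
  8P = (7, 7)
  9P = (11, 2)
  10P = (3, 5)
  11P = (9, 17)
  12P = (14, 1)
Match found at i = 12.

k = 12


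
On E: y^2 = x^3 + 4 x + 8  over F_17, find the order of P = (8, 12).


Compute successive multiples of P until we hit O:
  1P = (8, 12)
  2P = (3, 9)
  3P = (5, 0)
  4P = (3, 8)
  5P = (8, 5)
  6P = O

ord(P) = 6


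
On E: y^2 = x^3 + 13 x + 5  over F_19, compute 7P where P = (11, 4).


k = 7 = 111_2 (binary, LSB first: 111)
Double-and-add from P = (11, 4):
  bit 0 = 1: acc = O + (11, 4) = (11, 4)
  bit 1 = 1: acc = (11, 4) + (2, 1) = (4, 11)
  bit 2 = 1: acc = (4, 11) + (5, 9) = (14, 9)

7P = (14, 9)


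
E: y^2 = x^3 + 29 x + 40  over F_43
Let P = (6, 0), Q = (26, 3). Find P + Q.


P != Q, so use the chord formula.
s = (y2 - y1) / (x2 - x1) = (3) / (20) mod 43 = 41
x3 = s^2 - x1 - x2 mod 43 = 41^2 - 6 - 26 = 15
y3 = s (x1 - x3) - y1 mod 43 = 41 * (6 - 15) - 0 = 18

P + Q = (15, 18)


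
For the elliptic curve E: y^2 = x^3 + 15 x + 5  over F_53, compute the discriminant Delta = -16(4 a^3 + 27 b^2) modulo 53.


4 a^3 + 27 b^2 = 4*15^3 + 27*5^2 = 13500 + 675 = 14175
Delta = -16 * (14175) = -226800
Delta mod 53 = 40

Delta = 40 (mod 53)


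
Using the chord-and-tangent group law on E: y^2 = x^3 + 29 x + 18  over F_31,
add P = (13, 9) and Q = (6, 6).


P != Q, so use the chord formula.
s = (y2 - y1) / (x2 - x1) = (28) / (24) mod 31 = 27
x3 = s^2 - x1 - x2 mod 31 = 27^2 - 13 - 6 = 28
y3 = s (x1 - x3) - y1 mod 31 = 27 * (13 - 28) - 9 = 20

P + Q = (28, 20)


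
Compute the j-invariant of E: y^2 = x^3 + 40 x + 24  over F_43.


Delta = -16(4 a^3 + 27 b^2) mod 43 = 17
-1728 * (4 a)^3 = -1728 * (4*40)^3 mod 43 = 21
j = 21 * 17^(-1) mod 43 = 24

j = 24 (mod 43)


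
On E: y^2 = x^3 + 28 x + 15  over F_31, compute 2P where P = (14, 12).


Doubling: s = (3 x1^2 + a) / (2 y1)
s = (3*14^2 + 28) / (2*12) mod 31 = 5
x3 = s^2 - 2 x1 mod 31 = 5^2 - 2*14 = 28
y3 = s (x1 - x3) - y1 mod 31 = 5 * (14 - 28) - 12 = 11

2P = (28, 11)


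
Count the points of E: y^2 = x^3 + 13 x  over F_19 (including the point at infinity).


For each x in F_19, count y with y^2 = x^3 + 13 x + 0 mod 19:
  x = 0: RHS = 0, y in [0]  -> 1 point(s)
  x = 3: RHS = 9, y in [3, 16]  -> 2 point(s)
  x = 5: RHS = 0, y in [0]  -> 1 point(s)
  x = 6: RHS = 9, y in [3, 16]  -> 2 point(s)
  x = 7: RHS = 16, y in [4, 15]  -> 2 point(s)
  x = 10: RHS = 9, y in [3, 16]  -> 2 point(s)
  x = 11: RHS = 11, y in [7, 12]  -> 2 point(s)
  x = 14: RHS = 0, y in [0]  -> 1 point(s)
  x = 15: RHS = 17, y in [6, 13]  -> 2 point(s)
  x = 17: RHS = 4, y in [2, 17]  -> 2 point(s)
  x = 18: RHS = 5, y in [9, 10]  -> 2 point(s)
Affine points: 19. Add the point at infinity: total = 20.

#E(F_19) = 20


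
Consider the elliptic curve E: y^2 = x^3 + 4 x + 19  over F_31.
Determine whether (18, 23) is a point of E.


Check whether y^2 = x^3 + 4 x + 19 (mod 31) for (x, y) = (18, 23).
LHS: y^2 = 23^2 mod 31 = 2
RHS: x^3 + 4 x + 19 = 18^3 + 4*18 + 19 mod 31 = 2
LHS = RHS

Yes, on the curve


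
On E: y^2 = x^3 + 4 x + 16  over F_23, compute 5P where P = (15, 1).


k = 5 = 101_2 (binary, LSB first: 101)
Double-and-add from P = (15, 1):
  bit 0 = 1: acc = O + (15, 1) = (15, 1)
  bit 1 = 0: acc unchanged = (15, 1)
  bit 2 = 1: acc = (15, 1) + (6, 16) = (15, 22)

5P = (15, 22)


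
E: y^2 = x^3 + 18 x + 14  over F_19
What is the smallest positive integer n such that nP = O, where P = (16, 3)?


Compute successive multiples of P until we hit O:
  1P = (16, 3)
  2P = (10, 4)
  3P = (2, 1)
  4P = (8, 9)
  5P = (11, 17)
  6P = (12, 1)
  7P = (15, 7)
  8P = (4, 6)
  ... (continuing to 20P)
  20P = O

ord(P) = 20


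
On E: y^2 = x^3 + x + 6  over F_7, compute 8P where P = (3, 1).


k = 8 = 1000_2 (binary, LSB first: 0001)
Double-and-add from P = (3, 1):
  bit 0 = 0: acc unchanged = O
  bit 1 = 0: acc unchanged = O
  bit 2 = 0: acc unchanged = O
  bit 3 = 1: acc = O + (4, 2) = (4, 2)

8P = (4, 2)


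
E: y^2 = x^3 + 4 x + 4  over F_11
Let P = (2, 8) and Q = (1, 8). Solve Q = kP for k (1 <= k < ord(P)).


Enumerate multiples of P until we hit Q = (1, 8):
  1P = (2, 8)
  2P = (8, 8)
  3P = (1, 3)
  4P = (0, 2)
  5P = (7, 10)
  6P = (7, 1)
  7P = (0, 9)
  8P = (1, 8)
Match found at i = 8.

k = 8


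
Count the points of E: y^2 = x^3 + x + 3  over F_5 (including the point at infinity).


For each x in F_5, count y with y^2 = x^3 + 1 x + 3 mod 5:
  x = 1: RHS = 0, y in [0]  -> 1 point(s)
  x = 4: RHS = 1, y in [1, 4]  -> 2 point(s)
Affine points: 3. Add the point at infinity: total = 4.

#E(F_5) = 4


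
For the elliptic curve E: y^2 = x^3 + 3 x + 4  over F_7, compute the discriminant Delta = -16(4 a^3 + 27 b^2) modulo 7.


4 a^3 + 27 b^2 = 4*3^3 + 27*4^2 = 108 + 432 = 540
Delta = -16 * (540) = -8640
Delta mod 7 = 5

Delta = 5 (mod 7)


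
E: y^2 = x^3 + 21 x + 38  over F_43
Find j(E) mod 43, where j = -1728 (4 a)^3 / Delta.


Delta = -16(4 a^3 + 27 b^2) mod 43 = 1
-1728 * (4 a)^3 = -1728 * (4*21)^3 mod 43 = 21
j = 21 * 1^(-1) mod 43 = 21

j = 21 (mod 43)


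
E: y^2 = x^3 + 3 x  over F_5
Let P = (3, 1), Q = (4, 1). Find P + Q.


P != Q, so use the chord formula.
s = (y2 - y1) / (x2 - x1) = (0) / (1) mod 5 = 0
x3 = s^2 - x1 - x2 mod 5 = 0^2 - 3 - 4 = 3
y3 = s (x1 - x3) - y1 mod 5 = 0 * (3 - 3) - 1 = 4

P + Q = (3, 4)


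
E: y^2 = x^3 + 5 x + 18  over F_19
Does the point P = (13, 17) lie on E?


Check whether y^2 = x^3 + 5 x + 18 (mod 19) for (x, y) = (13, 17).
LHS: y^2 = 17^2 mod 19 = 4
RHS: x^3 + 5 x + 18 = 13^3 + 5*13 + 18 mod 19 = 0
LHS != RHS

No, not on the curve


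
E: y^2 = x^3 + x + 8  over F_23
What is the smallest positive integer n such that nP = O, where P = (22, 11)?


Compute successive multiples of P until we hit O:
  1P = (22, 11)
  2P = (18, 19)
  3P = (10, 11)
  4P = (14, 12)
  5P = (19, 3)
  6P = (7, 6)
  7P = (12, 0)
  8P = (7, 17)
  ... (continuing to 14P)
  14P = O

ord(P) = 14


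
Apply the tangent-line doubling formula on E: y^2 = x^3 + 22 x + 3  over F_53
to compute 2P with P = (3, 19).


Doubling: s = (3 x1^2 + a) / (2 y1)
s = (3*3^2 + 22) / (2*19) mod 53 = 25
x3 = s^2 - 2 x1 mod 53 = 25^2 - 2*3 = 36
y3 = s (x1 - x3) - y1 mod 53 = 25 * (3 - 36) - 19 = 4

2P = (36, 4)


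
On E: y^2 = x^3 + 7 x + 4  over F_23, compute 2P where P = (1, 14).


Doubling: s = (3 x1^2 + a) / (2 y1)
s = (3*1^2 + 7) / (2*14) mod 23 = 2
x3 = s^2 - 2 x1 mod 23 = 2^2 - 2*1 = 2
y3 = s (x1 - x3) - y1 mod 23 = 2 * (1 - 2) - 14 = 7

2P = (2, 7)


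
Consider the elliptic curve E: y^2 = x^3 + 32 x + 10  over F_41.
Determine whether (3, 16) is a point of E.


Check whether y^2 = x^3 + 32 x + 10 (mod 41) for (x, y) = (3, 16).
LHS: y^2 = 16^2 mod 41 = 10
RHS: x^3 + 32 x + 10 = 3^3 + 32*3 + 10 mod 41 = 10
LHS = RHS

Yes, on the curve


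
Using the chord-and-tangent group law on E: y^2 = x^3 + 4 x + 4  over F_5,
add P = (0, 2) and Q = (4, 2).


P != Q, so use the chord formula.
s = (y2 - y1) / (x2 - x1) = (0) / (4) mod 5 = 0
x3 = s^2 - x1 - x2 mod 5 = 0^2 - 0 - 4 = 1
y3 = s (x1 - x3) - y1 mod 5 = 0 * (0 - 1) - 2 = 3

P + Q = (1, 3)


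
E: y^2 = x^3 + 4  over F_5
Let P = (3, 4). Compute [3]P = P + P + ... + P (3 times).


k = 3 = 11_2 (binary, LSB first: 11)
Double-and-add from P = (3, 4):
  bit 0 = 1: acc = O + (3, 4) = (3, 4)
  bit 1 = 1: acc = (3, 4) + (0, 3) = (1, 0)

3P = (1, 0)


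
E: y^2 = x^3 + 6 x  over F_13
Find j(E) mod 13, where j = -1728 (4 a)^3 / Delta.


Delta = -16(4 a^3 + 27 b^2) mod 13 = 8
-1728 * (4 a)^3 = -1728 * (4*6)^3 mod 13 = 5
j = 5 * 8^(-1) mod 13 = 12

j = 12 (mod 13)


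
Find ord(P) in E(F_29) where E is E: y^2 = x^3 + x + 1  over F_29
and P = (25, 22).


Compute successive multiples of P until we hit O:
  1P = (25, 22)
  2P = (13, 23)
  3P = (19, 21)
  4P = (10, 24)
  5P = (10, 5)
  6P = (19, 8)
  7P = (13, 6)
  8P = (25, 7)
  ... (continuing to 9P)
  9P = O

ord(P) = 9


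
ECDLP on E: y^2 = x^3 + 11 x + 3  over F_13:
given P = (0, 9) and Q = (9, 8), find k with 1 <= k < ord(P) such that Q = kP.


Enumerate multiples of P until we hit Q = (9, 8):
  1P = (0, 9)
  2P = (9, 5)
  3P = (5, 12)
  4P = (12, 2)
  5P = (11, 5)
  6P = (6, 5)
  7P = (6, 8)
  8P = (11, 8)
  9P = (12, 11)
  10P = (5, 1)
  11P = (9, 8)
Match found at i = 11.

k = 11


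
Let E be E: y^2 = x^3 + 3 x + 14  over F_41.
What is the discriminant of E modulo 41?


4 a^3 + 27 b^2 = 4*3^3 + 27*14^2 = 108 + 5292 = 5400
Delta = -16 * (5400) = -86400
Delta mod 41 = 28

Delta = 28 (mod 41)


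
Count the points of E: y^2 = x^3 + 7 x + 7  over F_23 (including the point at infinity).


For each x in F_23, count y with y^2 = x^3 + 7 x + 7 mod 23:
  x = 2: RHS = 6, y in [11, 12]  -> 2 point(s)
  x = 3: RHS = 9, y in [3, 20]  -> 2 point(s)
  x = 5: RHS = 6, y in [11, 12]  -> 2 point(s)
  x = 6: RHS = 12, y in [9, 14]  -> 2 point(s)
  x = 7: RHS = 8, y in [10, 13]  -> 2 point(s)
  x = 8: RHS = 0, y in [0]  -> 1 point(s)
  x = 11: RHS = 12, y in [9, 14]  -> 2 point(s)
  x = 12: RHS = 2, y in [5, 18]  -> 2 point(s)
  x = 13: RHS = 18, y in [8, 15]  -> 2 point(s)
  x = 16: RHS = 6, y in [11, 12]  -> 2 point(s)
  x = 17: RHS = 2, y in [5, 18]  -> 2 point(s)
  x = 18: RHS = 8, y in [10, 13]  -> 2 point(s)
  x = 21: RHS = 8, y in [10, 13]  -> 2 point(s)
Affine points: 25. Add the point at infinity: total = 26.

#E(F_23) = 26


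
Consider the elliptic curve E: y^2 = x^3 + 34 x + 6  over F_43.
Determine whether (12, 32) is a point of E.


Check whether y^2 = x^3 + 34 x + 6 (mod 43) for (x, y) = (12, 32).
LHS: y^2 = 32^2 mod 43 = 35
RHS: x^3 + 34 x + 6 = 12^3 + 34*12 + 6 mod 43 = 35
LHS = RHS

Yes, on the curve


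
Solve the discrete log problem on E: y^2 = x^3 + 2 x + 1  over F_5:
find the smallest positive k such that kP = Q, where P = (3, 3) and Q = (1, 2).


Enumerate multiples of P until we hit Q = (1, 2):
  1P = (3, 3)
  2P = (0, 4)
  3P = (1, 3)
  4P = (1, 2)
Match found at i = 4.

k = 4


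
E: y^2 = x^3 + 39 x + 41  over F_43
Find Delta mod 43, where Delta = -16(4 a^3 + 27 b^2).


4 a^3 + 27 b^2 = 4*39^3 + 27*41^2 = 237276 + 45387 = 282663
Delta = -16 * (282663) = -4522608
Delta mod 43 = 3

Delta = 3 (mod 43)


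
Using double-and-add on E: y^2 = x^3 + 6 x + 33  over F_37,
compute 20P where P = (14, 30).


k = 20 = 10100_2 (binary, LSB first: 00101)
Double-and-add from P = (14, 30):
  bit 0 = 0: acc unchanged = O
  bit 1 = 0: acc unchanged = O
  bit 2 = 1: acc = O + (29, 19) = (29, 19)
  bit 3 = 0: acc unchanged = (29, 19)
  bit 4 = 1: acc = (29, 19) + (7, 23) = (31, 15)

20P = (31, 15)


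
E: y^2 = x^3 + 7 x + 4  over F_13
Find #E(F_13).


For each x in F_13, count y with y^2 = x^3 + 7 x + 4 mod 13:
  x = 0: RHS = 4, y in [2, 11]  -> 2 point(s)
  x = 1: RHS = 12, y in [5, 8]  -> 2 point(s)
  x = 2: RHS = 0, y in [0]  -> 1 point(s)
  x = 3: RHS = 0, y in [0]  -> 1 point(s)
  x = 8: RHS = 0, y in [0]  -> 1 point(s)
  x = 9: RHS = 3, y in [4, 9]  -> 2 point(s)
  x = 12: RHS = 9, y in [3, 10]  -> 2 point(s)
Affine points: 11. Add the point at infinity: total = 12.

#E(F_13) = 12


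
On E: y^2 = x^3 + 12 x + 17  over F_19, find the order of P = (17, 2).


Compute successive multiples of P until we hit O:
  1P = (17, 2)
  2P = (2, 12)
  3P = (11, 13)
  4P = (16, 12)
  5P = (10, 4)
  6P = (1, 7)
  7P = (8, 13)
  8P = (3, 2)
  ... (continuing to 26P)
  26P = O

ord(P) = 26


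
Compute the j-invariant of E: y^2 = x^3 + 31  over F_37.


Delta = -16(4 a^3 + 27 b^2) mod 37 = 25
-1728 * (4 a)^3 = -1728 * (4*0)^3 mod 37 = 0
j = 0 * 25^(-1) mod 37 = 0

j = 0 (mod 37)


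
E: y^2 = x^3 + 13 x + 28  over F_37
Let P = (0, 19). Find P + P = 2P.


Doubling: s = (3 x1^2 + a) / (2 y1)
s = (3*0^2 + 13) / (2*19) mod 37 = 13
x3 = s^2 - 2 x1 mod 37 = 13^2 - 2*0 = 21
y3 = s (x1 - x3) - y1 mod 37 = 13 * (0 - 21) - 19 = 4

2P = (21, 4)


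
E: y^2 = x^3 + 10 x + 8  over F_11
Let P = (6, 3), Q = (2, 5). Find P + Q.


P != Q, so use the chord formula.
s = (y2 - y1) / (x2 - x1) = (2) / (7) mod 11 = 5
x3 = s^2 - x1 - x2 mod 11 = 5^2 - 6 - 2 = 6
y3 = s (x1 - x3) - y1 mod 11 = 5 * (6 - 6) - 3 = 8

P + Q = (6, 8)


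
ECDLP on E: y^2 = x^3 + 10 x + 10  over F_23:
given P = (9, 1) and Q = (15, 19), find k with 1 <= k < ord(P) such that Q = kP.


Enumerate multiples of P until we hit Q = (15, 19):
  1P = (9, 1)
  2P = (5, 22)
  3P = (15, 19)
Match found at i = 3.

k = 3


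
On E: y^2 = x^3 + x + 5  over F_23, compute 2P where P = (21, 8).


Doubling: s = (3 x1^2 + a) / (2 y1)
s = (3*21^2 + 1) / (2*8) mod 23 = 8
x3 = s^2 - 2 x1 mod 23 = 8^2 - 2*21 = 22
y3 = s (x1 - x3) - y1 mod 23 = 8 * (21 - 22) - 8 = 7

2P = (22, 7)


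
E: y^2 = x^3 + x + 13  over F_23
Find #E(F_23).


For each x in F_23, count y with y^2 = x^3 + 1 x + 13 mod 23:
  x = 0: RHS = 13, y in [6, 17]  -> 2 point(s)
  x = 2: RHS = 0, y in [0]  -> 1 point(s)
  x = 4: RHS = 12, y in [9, 14]  -> 2 point(s)
  x = 7: RHS = 18, y in [8, 15]  -> 2 point(s)
  x = 8: RHS = 4, y in [2, 21]  -> 2 point(s)
  x = 16: RHS = 8, y in [10, 13]  -> 2 point(s)
  x = 20: RHS = 6, y in [11, 12]  -> 2 point(s)
  x = 21: RHS = 3, y in [7, 16]  -> 2 point(s)
Affine points: 15. Add the point at infinity: total = 16.

#E(F_23) = 16


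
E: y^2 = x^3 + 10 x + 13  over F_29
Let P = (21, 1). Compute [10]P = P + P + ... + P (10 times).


k = 10 = 1010_2 (binary, LSB first: 0101)
Double-and-add from P = (21, 1):
  bit 0 = 0: acc unchanged = O
  bit 1 = 1: acc = O + (9, 22) = (9, 22)
  bit 2 = 0: acc unchanged = (9, 22)
  bit 3 = 1: acc = (9, 22) + (16, 8) = (8, 5)

10P = (8, 5)


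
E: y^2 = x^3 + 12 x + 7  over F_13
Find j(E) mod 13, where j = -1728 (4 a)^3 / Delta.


Delta = -16(4 a^3 + 27 b^2) mod 13 = 8
-1728 * (4 a)^3 = -1728 * (4*12)^3 mod 13 = 1
j = 1 * 8^(-1) mod 13 = 5

j = 5 (mod 13)


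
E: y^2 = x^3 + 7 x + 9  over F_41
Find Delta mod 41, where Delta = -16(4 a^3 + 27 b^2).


4 a^3 + 27 b^2 = 4*7^3 + 27*9^2 = 1372 + 2187 = 3559
Delta = -16 * (3559) = -56944
Delta mod 41 = 5

Delta = 5 (mod 41)


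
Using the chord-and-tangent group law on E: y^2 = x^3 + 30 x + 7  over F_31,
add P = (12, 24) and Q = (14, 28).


P != Q, so use the chord formula.
s = (y2 - y1) / (x2 - x1) = (4) / (2) mod 31 = 2
x3 = s^2 - x1 - x2 mod 31 = 2^2 - 12 - 14 = 9
y3 = s (x1 - x3) - y1 mod 31 = 2 * (12 - 9) - 24 = 13

P + Q = (9, 13)


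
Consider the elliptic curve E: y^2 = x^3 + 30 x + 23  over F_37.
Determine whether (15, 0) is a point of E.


Check whether y^2 = x^3 + 30 x + 23 (mod 37) for (x, y) = (15, 0).
LHS: y^2 = 0^2 mod 37 = 0
RHS: x^3 + 30 x + 23 = 15^3 + 30*15 + 23 mod 37 = 0
LHS = RHS

Yes, on the curve


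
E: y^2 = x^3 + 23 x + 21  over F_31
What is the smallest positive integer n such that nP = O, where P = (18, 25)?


Compute successive multiples of P until we hit O:
  1P = (18, 25)
  2P = (28, 24)
  3P = (25, 16)
  4P = (8, 2)
  5P = (23, 10)
  6P = (30, 11)
  7P = (30, 20)
  8P = (23, 21)
  ... (continuing to 13P)
  13P = O

ord(P) = 13


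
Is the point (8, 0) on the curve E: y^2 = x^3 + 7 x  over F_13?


Check whether y^2 = x^3 + 7 x + 0 (mod 13) for (x, y) = (8, 0).
LHS: y^2 = 0^2 mod 13 = 0
RHS: x^3 + 7 x + 0 = 8^3 + 7*8 + 0 mod 13 = 9
LHS != RHS

No, not on the curve


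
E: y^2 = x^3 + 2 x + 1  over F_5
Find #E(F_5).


For each x in F_5, count y with y^2 = x^3 + 2 x + 1 mod 5:
  x = 0: RHS = 1, y in [1, 4]  -> 2 point(s)
  x = 1: RHS = 4, y in [2, 3]  -> 2 point(s)
  x = 3: RHS = 4, y in [2, 3]  -> 2 point(s)
Affine points: 6. Add the point at infinity: total = 7.

#E(F_5) = 7


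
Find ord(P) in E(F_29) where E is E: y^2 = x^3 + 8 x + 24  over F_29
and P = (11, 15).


Compute successive multiples of P until we hit O:
  1P = (11, 15)
  2P = (14, 3)
  3P = (20, 21)
  4P = (21, 17)
  5P = (4, 27)
  6P = (27, 0)
  7P = (4, 2)
  8P = (21, 12)
  ... (continuing to 12P)
  12P = O

ord(P) = 12


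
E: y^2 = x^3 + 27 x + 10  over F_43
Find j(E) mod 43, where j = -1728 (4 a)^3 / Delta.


Delta = -16(4 a^3 + 27 b^2) mod 43 = 31
-1728 * (4 a)^3 = -1728 * (4*27)^3 mod 43 = 42
j = 42 * 31^(-1) mod 43 = 18

j = 18 (mod 43)


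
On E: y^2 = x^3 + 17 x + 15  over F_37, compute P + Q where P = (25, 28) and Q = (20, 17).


P != Q, so use the chord formula.
s = (y2 - y1) / (x2 - x1) = (26) / (32) mod 37 = 17
x3 = s^2 - x1 - x2 mod 37 = 17^2 - 25 - 20 = 22
y3 = s (x1 - x3) - y1 mod 37 = 17 * (25 - 22) - 28 = 23

P + Q = (22, 23)


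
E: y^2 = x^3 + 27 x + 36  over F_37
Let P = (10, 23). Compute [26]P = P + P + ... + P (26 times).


k = 26 = 11010_2 (binary, LSB first: 01011)
Double-and-add from P = (10, 23):
  bit 0 = 0: acc unchanged = O
  bit 1 = 1: acc = O + (1, 8) = (1, 8)
  bit 2 = 0: acc unchanged = (1, 8)
  bit 3 = 1: acc = (1, 8) + (33, 7) = (6, 28)
  bit 4 = 1: acc = (6, 28) + (35, 14) = (6, 9)

26P = (6, 9)
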